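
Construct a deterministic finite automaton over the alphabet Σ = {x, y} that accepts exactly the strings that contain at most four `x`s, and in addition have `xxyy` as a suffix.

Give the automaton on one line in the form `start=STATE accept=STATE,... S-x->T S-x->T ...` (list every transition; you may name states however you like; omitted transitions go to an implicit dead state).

start=S0 accept=S10,S15,S19 S0-x->S1 S0-y->S0 S1-x->S2 S1-y->S3 S2-x->S4 S2-y->S5 S3-x->S6 S3-y->S3 S4-x->S7 S4-y->S8 S5-x->S9 S5-y->S10 S6-x->S4 S6-y->S11 S7-x->S12 S7-y->S13 S8-x->S14 S8-y->S15 S9-x->S7 S9-y->S16 S10-x->S9 S10-y->S11 S11-x->S9 S11-y->S11 S12-x->S12 S12-y->S17 S13-x->S18 S13-y->S19 S14-x->S12 S14-y->S20 S15-x->S14 S15-y->S16 S16-x->S14 S16-y->S16 S17-x->S18 S17-y->S21 S18-x->S12 S18-y->S22 S19-x->S18 S19-y->S20 S20-x->S18 S20-y->S20 S21-x->S18 S21-y->S22 S22-x->S18 S22-y->S22

Build one automaton per condition and run them in lockstep. The first has 6 states tracking the count of `x`s, saturating at 5; the second has 5 states tracking how much of the suffix `xxyy` has currently been matched. A product state is a pair (one from each), accepting exactly when both do.
23 states suffice.
          x    y  
>  S0     S1   S0 
   S1     S2   S3 
   S2     S4   S5 
   S3     S6   S3 
   S4     S7   S8 
   S5     S9  S10 
   S6     S4  S11 
   S7    S12  S13 
   S8    S14  S15 
   S9     S7  S16 
 * S10    S9  S11 
   S11    S9  S11 
   S12   S12  S17 
   S13   S18  S19 
   S14   S12  S20 
 * S15   S14  S16 
   S16   S14  S16 
   S17   S18  S21 
   S18   S12  S22 
 * S19   S18  S20 
   S20   S18  S20 
   S21   S18  S22 
   S22   S18  S22 
(> = start, * = accepting)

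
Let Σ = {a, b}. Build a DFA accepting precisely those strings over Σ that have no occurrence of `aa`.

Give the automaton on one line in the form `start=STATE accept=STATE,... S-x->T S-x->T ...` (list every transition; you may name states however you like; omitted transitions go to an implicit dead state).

start=s0 accept=s0,s1 s0-a->s1 s0-b->s0 s1-a->s2 s1-b->s0 s2-a->s2 s2-b->s2

Track partial matches of the forbidden pattern `aa`. State s2 is a dead state reached once `aa` has occurred; every other state accepts. s0 means no part of `aa` is currently matched.
3 states suffice.
        a   b  
>* s0   s1  s0 
 * s1   s2  s0 
   s2   s2  s2 
(> = start, * = accepting)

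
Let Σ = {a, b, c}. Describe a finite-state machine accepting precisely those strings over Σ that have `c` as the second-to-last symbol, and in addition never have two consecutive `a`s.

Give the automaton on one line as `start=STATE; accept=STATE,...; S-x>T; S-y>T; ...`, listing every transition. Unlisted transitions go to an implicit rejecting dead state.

Build one automaton per condition and run them in lockstep. One (13 states) tracks the last 2 symbols read; the other (3 states) tracks partial matches of the forbidden pattern `aa`. Each combined state is a pair, one component from each; accept when both components accept. After merging equivalent states the machine shrinks.
        a   b   c  
>  S0   S1  S0  S2 
   S1   S3  S0  S2 
   S2   S4  S5  S6 
   S3   S3  S3  S3 
 * S4   S3  S0  S2 
 * S5   S1  S0  S2 
 * S6   S4  S5  S6 
(> = start, * = accepting)

start=S0; accept=S4,S5,S6; S0-a>S1; S0-b>S0; S0-c>S2; S1-a>S3; S1-b>S0; S1-c>S2; S2-a>S4; S2-b>S5; S2-c>S6; S3-a>S3; S3-b>S3; S3-c>S3; S4-a>S3; S4-b>S0; S4-c>S2; S5-a>S1; S5-b>S0; S5-c>S2; S6-a>S4; S6-b>S5; S6-c>S6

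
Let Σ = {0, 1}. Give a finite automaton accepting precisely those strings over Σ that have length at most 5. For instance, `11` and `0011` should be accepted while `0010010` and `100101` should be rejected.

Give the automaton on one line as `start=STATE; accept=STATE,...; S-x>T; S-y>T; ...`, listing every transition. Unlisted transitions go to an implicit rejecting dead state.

start=A; accept=A,B,C,D,E,F; A-0>B; A-1>B; B-0>C; B-1>C; C-0>D; C-1>D; D-0>E; D-1>E; E-0>F; E-1>F; F-0>G; F-1>G; G-0>G; G-1>G

Count input length up to 6: every symbol moves from A toward G, which means 'more than 5' and absorbs. Accept from {A, B, C, D, E, F}.
With 7 states:
       0  1 
>* A   B  B 
 * B   C  C 
 * C   D  D 
 * D   E  E 
 * E   F  F 
 * F   G  G 
   G   G  G 
(> = start, * = accepting)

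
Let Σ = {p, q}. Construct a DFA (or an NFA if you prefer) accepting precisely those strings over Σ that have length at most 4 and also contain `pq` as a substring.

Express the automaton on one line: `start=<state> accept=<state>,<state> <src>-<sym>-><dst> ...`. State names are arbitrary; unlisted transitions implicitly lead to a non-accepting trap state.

start=s0 accept=s4,s7,s9 s0-p->s1 s0-q->s2 s1-p->s3 s1-q->s4 s2-p->s3 s2-q->s5 s3-p->s6 s3-q->s7 s4-p->s7 s4-q->s7 s5-p->s6 s5-q->s8 s6-p->s8 s6-q->s9 s7-p->s9 s7-q->s9 s8-p->s8 s8-q->s8 s9-p->s8 s9-q->s8

Handle the two conditions separately and then intersect. The first has 6 states tracking the input length, saturating at 5; the second has 3 states tracking whether and how much of `pq` has been seen. A product state is a pair (one from each), accepting exactly when both do. Minimizing collapses redundant product states.
With 10 states:
        p   q  
>  s0   s1  s2 
   s1   s3  s4 
   s2   s3  s5 
   s3   s6  s7 
 * s4   s7  s7 
   s5   s6  s8 
   s6   s8  s9 
 * s7   s9  s9 
   s8   s8  s8 
 * s9   s8  s8 
(> = start, * = accepting)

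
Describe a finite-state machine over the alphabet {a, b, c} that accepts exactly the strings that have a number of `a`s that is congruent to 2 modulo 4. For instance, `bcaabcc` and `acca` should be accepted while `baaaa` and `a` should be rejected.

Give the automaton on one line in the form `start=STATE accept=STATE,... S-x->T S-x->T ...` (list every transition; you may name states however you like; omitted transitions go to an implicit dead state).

Keep the running count of `a`s modulo 4: each `a` advances along the cycle q0 → q1 → q2 → q3 → q0 while other symbols loop. Accept at q2.
4 states suffice.
        a   b   c  
>  q0   q1  q0  q0 
   q1   q2  q1  q1 
 * q2   q3  q2  q2 
   q3   q0  q3  q3 
(> = start, * = accepting)

start=q0 accept=q2 q0-a->q1 q0-b->q0 q0-c->q0 q1-a->q2 q1-b->q1 q1-c->q1 q2-a->q3 q2-b->q2 q2-c->q2 q3-a->q0 q3-b->q3 q3-c->q3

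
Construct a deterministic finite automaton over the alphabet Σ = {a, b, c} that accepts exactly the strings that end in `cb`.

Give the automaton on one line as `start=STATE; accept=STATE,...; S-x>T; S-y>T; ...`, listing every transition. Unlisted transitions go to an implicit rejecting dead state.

Remember how much of `cb` the current input suffix matches. State s0 means no match yet; s1 means the last symbol is `c`; s2 means the last 2 symbols are `cb`. Only s2 accepts. On a mismatch, fall back to the longest proper suffix that is still a prefix of `cb`.
3 states suffice.
        a   b   c  
>  s0   s0  s0  s1 
   s1   s0  s2  s1 
 * s2   s0  s0  s1 
(> = start, * = accepting)

start=s0; accept=s2; s0-a>s0; s0-b>s0; s0-c>s1; s1-a>s0; s1-b>s2; s1-c>s1; s2-a>s0; s2-b>s0; s2-c>s1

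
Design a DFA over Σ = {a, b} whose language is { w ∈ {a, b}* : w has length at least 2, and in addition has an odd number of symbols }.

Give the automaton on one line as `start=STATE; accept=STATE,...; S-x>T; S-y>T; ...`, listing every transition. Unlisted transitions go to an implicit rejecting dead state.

start=s0; accept=s3; s0-a>s1; s0-b>s1; s1-a>s2; s1-b>s2; s2-a>s3; s2-b>s3; s3-a>s2; s3-b>s2

Build one automaton per condition and run them in lockstep. One (4 states) tracks the input length, saturating at 3; the other (2 states) tracks the input length modulo 2. Each combined state is a pair, one component from each; accept when both components accept. After merging equivalent states the machine shrinks.
        a   b  
>  s0   s1  s1 
   s1   s2  s2 
   s2   s3  s3 
 * s3   s2  s2 
(> = start, * = accepting)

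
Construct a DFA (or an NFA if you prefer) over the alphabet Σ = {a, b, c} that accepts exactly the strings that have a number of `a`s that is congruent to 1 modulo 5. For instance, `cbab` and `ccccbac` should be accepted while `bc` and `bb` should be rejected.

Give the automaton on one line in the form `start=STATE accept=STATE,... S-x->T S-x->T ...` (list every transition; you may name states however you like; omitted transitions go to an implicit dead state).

start=q0 accept=q1 q0-a->q1 q0-b->q0 q0-c->q0 q1-a->q2 q1-b->q1 q1-c->q1 q2-a->q3 q2-b->q2 q2-c->q2 q3-a->q4 q3-b->q3 q3-c->q3 q4-a->q0 q4-b->q4 q4-c->q4

The only thing that matters is how many `a`s have appeared, reduced mod 5. Use one state per residue: q0 for 0, …, q4 for 4. Reading `a` moves to the next residue; anything else stays put. q1 is accepting.
With 5 states:
        a   b   c  
>  q0   q1  q0  q0 
 * q1   q2  q1  q1 
   q2   q3  q2  q2 
   q3   q4  q3  q3 
   q4   q0  q4  q4 
(> = start, * = accepting)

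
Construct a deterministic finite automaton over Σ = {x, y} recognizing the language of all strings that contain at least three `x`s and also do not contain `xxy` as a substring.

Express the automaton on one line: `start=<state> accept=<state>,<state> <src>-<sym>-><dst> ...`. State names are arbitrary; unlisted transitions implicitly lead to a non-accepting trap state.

Build one automaton per condition and run them in lockstep. The first has 5 states tracking the count of `x`s, saturating at 4; the second has 4 states tracking partial matches of the forbidden pattern `xxy`. A product state is a pair (one from each), accepting exactly when both do. Minimizing collapses redundant product states.
With 10 states:
        x   y  
>  S0   S1  S0 
   S1   S2  S3 
   S2   S4  S5 
   S3   S6  S3 
 * S4   S4  S5 
   S5   S5  S5 
   S6   S4  S7 
   S7   S8  S7 
 * S8   S4  S9 
 * S9   S8  S9 
(> = start, * = accepting)

start=S0 accept=S4,S8,S9 S0-x->S1 S0-y->S0 S1-x->S2 S1-y->S3 S2-x->S4 S2-y->S5 S3-x->S6 S3-y->S3 S4-x->S4 S4-y->S5 S5-x->S5 S5-y->S5 S6-x->S4 S6-y->S7 S7-x->S8 S7-y->S7 S8-x->S4 S8-y->S9 S9-x->S8 S9-y->S9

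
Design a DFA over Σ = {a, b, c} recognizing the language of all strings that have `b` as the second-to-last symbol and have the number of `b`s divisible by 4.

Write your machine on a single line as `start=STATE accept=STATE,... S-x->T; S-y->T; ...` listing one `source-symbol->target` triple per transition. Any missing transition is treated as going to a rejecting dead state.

Build one automaton per condition and run them in lockstep. One (13 states) tracks the last 2 symbols read; the other (4 states) tracks the count of `b`s modulo 4. Each combined state is a pair, one component from each; accept when both components accept. Equivalent product states are then merged.
8 states suffice.
        a   b   c  
>  q0   q0  q1  q0 
   q1   q1  q2  q1 
   q2   q2  q3  q2 
   q3   q4  q5  q4 
   q4   q4  q6  q4 
 * q5   q7  q1  q7 
   q6   q7  q1  q7 
 * q7   q0  q1  q0 
(> = start, * = accepting)

start=q0; accept=q5,q7; q0-a->q0; q0-b->q1; q0-c->q0; q1-a->q1; q1-b->q2; q1-c->q1; q2-a->q2; q2-b->q3; q2-c->q2; q3-a->q4; q3-b->q5; q3-c->q4; q4-a->q4; q4-b->q6; q4-c->q4; q5-a->q7; q5-b->q1; q5-c->q7; q6-a->q7; q6-b->q1; q6-c->q7; q7-a->q0; q7-b->q1; q7-c->q0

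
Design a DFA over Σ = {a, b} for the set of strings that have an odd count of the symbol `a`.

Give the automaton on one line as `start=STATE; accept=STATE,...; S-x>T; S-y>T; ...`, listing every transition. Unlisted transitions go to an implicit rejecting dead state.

start=s0; accept=s1; s0-a>s1; s0-b>s0; s1-a>s0; s1-b>s1

Keep the running count of `a`s modulo 2: each `a` advances along the cycle s0 → s1 → s0 while other symbols loop. Accept at s1.
A 2-state machine:
        a   b  
>  s0   s1  s0 
 * s1   s0  s1 
(> = start, * = accepting)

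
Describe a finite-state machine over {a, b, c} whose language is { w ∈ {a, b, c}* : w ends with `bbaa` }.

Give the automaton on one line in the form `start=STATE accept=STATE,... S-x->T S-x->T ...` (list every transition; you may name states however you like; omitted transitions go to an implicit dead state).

start=q0 accept=q4 q0-a->q0 q0-b->q1 q0-c->q0 q1-a->q0 q1-b->q2 q1-c->q0 q2-a->q3 q2-b->q2 q2-c->q0 q3-a->q4 q3-b->q1 q3-c->q0 q4-a->q0 q4-b->q1 q4-c->q0

Remember how much of `bbaa` the current input suffix matches. State q0 means no match yet; q1 means the last symbol is `b`; q2 means the last 2 symbols are `bb`; q3 means the last 3 symbols are `bba`; q4 means the last 4 symbols are `bbaa`. Only q4 accepts. On a mismatch, fall back to the longest proper suffix that is still a prefix of `bbaa`.
        a   b   c  
>  q0   q0  q1  q0 
   q1   q0  q2  q0 
   q2   q3  q2  q0 
   q3   q4  q1  q0 
 * q4   q0  q1  q0 
(> = start, * = accepting)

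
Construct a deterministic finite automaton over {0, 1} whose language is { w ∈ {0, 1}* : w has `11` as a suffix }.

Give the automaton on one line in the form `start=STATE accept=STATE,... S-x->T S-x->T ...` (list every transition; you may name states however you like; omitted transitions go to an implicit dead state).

Remember how much of `11` the current input suffix matches. State s0 means no match yet; s1 means the last symbol is `1`; s2 means the last 2 symbols are `11`. Only s2 accepts. On a mismatch, fall back to the longest proper suffix that is still a prefix of `11`.
A 3-state machine:
        0   1  
>  s0   s0  s1 
   s1   s0  s2 
 * s2   s0  s2 
(> = start, * = accepting)

start=s0 accept=s2 s0-0->s0 s0-1->s1 s1-0->s0 s1-1->s2 s2-0->s0 s2-1->s2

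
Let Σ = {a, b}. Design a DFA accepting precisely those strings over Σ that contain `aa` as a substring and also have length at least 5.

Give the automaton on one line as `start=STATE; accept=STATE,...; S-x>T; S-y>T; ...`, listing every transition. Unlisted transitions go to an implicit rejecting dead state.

start=S0; accept=S11; S0-a>S1; S0-b>S2; S1-a>S3; S1-b>S4; S2-a>S5; S2-b>S4; S3-a>S6; S3-b>S6; S4-a>S7; S4-b>S8; S5-a>S6; S5-b>S8; S6-a>S9; S6-b>S9; S7-a>S9; S7-b>S8; S8-a>S10; S8-b>S8; S9-a>S11; S9-b>S11; S10-a>S11; S10-b>S8; S11-a>S11; S11-b>S11

Handle the two conditions separately and then intersect. The first has 3 states tracking whether and how much of `aa` has been seen; the second has 7 states tracking the input length, saturating at 6. A product state is a pair (one from each), accepting exactly when both do. Equivalent product states are then merged.
          a    b  
>  S0     S1   S2 
   S1     S3   S4 
   S2     S5   S4 
   S3     S6   S6 
   S4     S7   S8 
   S5     S6   S8 
   S6     S9   S9 
   S7     S9   S8 
   S8    S10   S8 
   S9    S11  S11 
   S10   S11   S8 
 * S11   S11  S11 
(> = start, * = accepting)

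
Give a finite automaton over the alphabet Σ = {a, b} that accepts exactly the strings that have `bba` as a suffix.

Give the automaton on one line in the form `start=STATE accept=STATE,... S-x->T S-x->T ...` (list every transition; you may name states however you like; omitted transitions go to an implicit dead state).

Remember how much of `bba` the current input suffix matches. State q0 means no match yet; q1 means the last symbol is `b`; q2 means the last 2 symbols are `bb`; q3 means the last 3 symbols are `bba`. Only q3 accepts. On a mismatch, fall back to the longest proper suffix that is still a prefix of `bba`.
A 4-state machine:
        a   b  
>  q0   q0  q1 
   q1   q0  q2 
   q2   q3  q2 
 * q3   q0  q1 
(> = start, * = accepting)

start=q0 accept=q3 q0-a->q0 q0-b->q1 q1-a->q0 q1-b->q2 q2-a->q3 q2-b->q2 q3-a->q0 q3-b->q1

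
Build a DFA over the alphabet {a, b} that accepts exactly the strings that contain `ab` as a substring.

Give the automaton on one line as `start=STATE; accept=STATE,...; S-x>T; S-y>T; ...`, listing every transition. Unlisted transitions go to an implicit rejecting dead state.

start=q0; accept=q2; q0-a>q1; q0-b>q0; q1-a>q1; q1-b>q2; q2-a>q2; q2-b>q2

States q0..q1 record the length of the longest prefix of `ab` that matches the current input suffix. Reaching q2 means `ab` has been seen, and we stay there forever. Accept from q2.
With 3 states:
        a   b  
>  q0   q1  q0 
   q1   q1  q2 
 * q2   q2  q2 
(> = start, * = accepting)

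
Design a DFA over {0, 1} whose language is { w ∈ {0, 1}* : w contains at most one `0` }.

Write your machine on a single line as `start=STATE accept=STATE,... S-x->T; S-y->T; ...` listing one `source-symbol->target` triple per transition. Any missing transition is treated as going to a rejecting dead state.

start=A; accept=A,B; A-0->B; A-1->A; B-0->C; B-1->B; C-0->C; C-1->C

Only the number of `0`s matters, and only up to 2. Make a chain A → B → C advanced by each `0` (with C absorbing); every other symbol self-loops. The accepting set is {A, B}.
       0  1 
>* A   B  A 
 * B   C  B 
   C   C  C 
(> = start, * = accepting)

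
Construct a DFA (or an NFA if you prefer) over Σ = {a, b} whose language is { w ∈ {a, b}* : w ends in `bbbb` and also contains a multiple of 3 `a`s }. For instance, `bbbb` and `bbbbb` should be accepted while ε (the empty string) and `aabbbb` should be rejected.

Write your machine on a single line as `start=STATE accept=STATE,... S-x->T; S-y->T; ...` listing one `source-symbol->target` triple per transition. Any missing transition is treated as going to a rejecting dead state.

Run two small machines in parallel and take their product. The first has 5 states tracking how much of the suffix `bbbb` has currently been matched; the second has 3 states tracking the count of `a`s modulo 3. A product state is a pair (one from each), accepting exactly when both do.
          a    b  
>  q0     q1   q2 
   q1     q3   q4 
   q2     q1   q5 
   q3     q0   q6 
   q4     q3   q7 
   q5     q1   q8 
   q6     q0   q9 
   q7     q3  q10 
   q8     q1  q11 
   q9     q0  q12 
   q10    q3  q13 
 * q11    q1  q11 
   q12    q0  q14 
   q13    q3  q13 
   q14    q0  q14 
(> = start, * = accepting)

start=q0; accept=q11; q0-a->q1; q0-b->q2; q1-a->q3; q1-b->q4; q2-a->q1; q2-b->q5; q3-a->q0; q3-b->q6; q4-a->q3; q4-b->q7; q5-a->q1; q5-b->q8; q6-a->q0; q6-b->q9; q7-a->q3; q7-b->q10; q8-a->q1; q8-b->q11; q9-a->q0; q9-b->q12; q10-a->q3; q10-b->q13; q11-a->q1; q11-b->q11; q12-a->q0; q12-b->q14; q13-a->q3; q13-b->q13; q14-a->q0; q14-b->q14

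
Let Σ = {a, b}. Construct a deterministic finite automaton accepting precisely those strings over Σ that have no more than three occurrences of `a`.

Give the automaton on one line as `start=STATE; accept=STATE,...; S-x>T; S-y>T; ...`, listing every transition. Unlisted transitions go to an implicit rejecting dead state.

start=q0; accept=q0,q1,q2,q3; q0-a>q1; q0-b>q0; q1-a>q2; q1-b>q1; q2-a>q3; q2-b>q2; q3-a>q4; q3-b>q3; q4-a>q4; q4-b>q4

Only the number of `a`s matters, and only up to 4. Make a chain q0 → q1 → q2 → q3 → q4 advanced by each `a` (with q4 absorbing); every other symbol self-loops. The accepting set is {q0, q1, q2, q3}.
A 5-state machine:
        a   b  
>* q0   q1  q0 
 * q1   q2  q1 
 * q2   q3  q2 
 * q3   q4  q3 
   q4   q4  q4 
(> = start, * = accepting)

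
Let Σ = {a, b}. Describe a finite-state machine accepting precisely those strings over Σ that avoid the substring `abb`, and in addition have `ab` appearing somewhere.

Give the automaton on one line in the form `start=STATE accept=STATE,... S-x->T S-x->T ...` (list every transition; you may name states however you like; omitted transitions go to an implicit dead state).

Handle the two conditions separately and then intersect. The first has 4 states tracking partial matches of the forbidden pattern `abb`; the second has 3 states tracking whether and how much of `ab` has been seen. A product state is a pair (one from each), accepting exactly when both do.
With 5 states:
        a   b  
>  s0   s1  s0 
   s1   s1  s2 
 * s2   s3  s4 
 * s3   s3  s2 
   s4   s4  s4 
(> = start, * = accepting)

start=s0 accept=s2,s3 s0-a->s1 s0-b->s0 s1-a->s1 s1-b->s2 s2-a->s3 s2-b->s4 s3-a->s3 s3-b->s2 s4-a->s4 s4-b->s4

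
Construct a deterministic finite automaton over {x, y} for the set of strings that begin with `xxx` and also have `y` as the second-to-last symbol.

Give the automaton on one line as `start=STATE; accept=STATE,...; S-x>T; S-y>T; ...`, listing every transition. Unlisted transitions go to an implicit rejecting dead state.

Run two small machines in parallel and take their product. The first has 5 states tracking whether the input so far still matches the prefix `xxx`; the second has 7 states tracking the last 2 symbols read. A product state is a pair (one from each), accepting exactly when both do. After merging equivalent states the machine shrinks.
With 8 states:
       x  y 
>  A   B  C 
   B   D  C 
   C   C  C 
   D   E  C 
   E   E  F 
   F   G  H 
 * G   E  F 
 * H   G  H 
(> = start, * = accepting)

start=A; accept=G,H; A-x>B; A-y>C; B-x>D; B-y>C; C-x>C; C-y>C; D-x>E; D-y>C; E-x>E; E-y>F; F-x>G; F-y>H; G-x>E; G-y>F; H-x>G; H-y>H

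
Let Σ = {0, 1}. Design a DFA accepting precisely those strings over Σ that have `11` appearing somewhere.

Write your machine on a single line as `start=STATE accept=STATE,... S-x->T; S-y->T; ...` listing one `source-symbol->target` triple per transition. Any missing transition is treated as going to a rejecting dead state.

Track how much of `11` has been matched so far: state q0 is no progress, q2 is the absorbing accept state reached once `11` has occurred. Intermediate states record partial matches; on a mismatch, fall back to the longest reusable overlap.
With 3 states:
        0   1  
>  q0   q0  q1 
   q1   q0  q2 
 * q2   q2  q2 
(> = start, * = accepting)

start=q0; accept=q2; q0-0->q0; q0-1->q1; q1-0->q0; q1-1->q2; q2-0->q2; q2-1->q2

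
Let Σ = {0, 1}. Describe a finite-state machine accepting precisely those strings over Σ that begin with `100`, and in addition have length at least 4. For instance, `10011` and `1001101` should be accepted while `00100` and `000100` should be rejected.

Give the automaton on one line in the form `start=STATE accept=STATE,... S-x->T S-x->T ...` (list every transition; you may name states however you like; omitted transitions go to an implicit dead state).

start=q0 accept=q8,q10 q0-0->q1 q0-1->q2 q1-0->q3 q1-1->q3 q2-0->q4 q2-1->q3 q3-0->q5 q3-1->q5 q4-0->q6 q4-1->q5 q5-0->q7 q5-1->q7 q6-0->q8 q6-1->q8 q7-0->q9 q7-1->q9 q8-0->q10 q8-1->q10 q9-0->q9 q9-1->q9 q10-0->q10 q10-1->q10

Run two small machines in parallel and take their product. One (5 states) tracks whether the input so far still matches the prefix `100`; the other (6 states) tracks the input length, saturating at 5. Each combined state is a pair, one component from each; accept when both components accept.
An 11-state machine:
          0    1  
>  q0     q1   q2 
   q1     q3   q3 
   q2     q4   q3 
   q3     q5   q5 
   q4     q6   q5 
   q5     q7   q7 
   q6     q8   q8 
   q7     q9   q9 
 * q8    q10  q10 
   q9     q9   q9 
 * q10   q10  q10 
(> = start, * = accepting)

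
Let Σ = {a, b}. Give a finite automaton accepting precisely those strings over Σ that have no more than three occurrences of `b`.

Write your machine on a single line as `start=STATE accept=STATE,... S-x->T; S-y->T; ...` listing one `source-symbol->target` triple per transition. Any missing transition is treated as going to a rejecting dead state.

start=q0; accept=q0,q1,q2,q3; q0-a->q0; q0-b->q1; q1-a->q1; q1-b->q2; q2-a->q2; q2-b->q3; q3-a->q3; q3-b->q4; q4-a->q4; q4-b->q4

Only the number of `b`s matters, and only up to 4. Make a chain q0 → q1 → q2 → q3 → q4 advanced by each `b` (with q4 absorbing); every other symbol self-loops. The accepting set is {q0, q1, q2, q3}.
A 5-state machine:
        a   b  
>* q0   q0  q1 
 * q1   q1  q2 
 * q2   q2  q3 
 * q3   q3  q4 
   q4   q4  q4 
(> = start, * = accepting)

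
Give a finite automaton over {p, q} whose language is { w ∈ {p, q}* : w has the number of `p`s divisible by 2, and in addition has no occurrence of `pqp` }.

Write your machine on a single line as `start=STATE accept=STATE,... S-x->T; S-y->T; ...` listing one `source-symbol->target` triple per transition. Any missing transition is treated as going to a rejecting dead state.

start=s0; accept=s0,s2,s4; s0-p->s1; s0-q->s0; s1-p->s2; s1-q->s3; s2-p->s1; s2-q->s4; s3-p->s5; s3-q->s6; s4-p->s5; s4-q->s0; s5-p->s5; s5-q->s5; s6-p->s2; s6-q->s6

Build one automaton per condition and run them in lockstep. The first has 2 states tracking the count of `p`s modulo 2; the second has 4 states tracking partial matches of the forbidden pattern `pqp`. A product state is a pair (one from each), accepting exactly when both do. Equivalent product states are then merged.
        p   q  
>* s0   s1  s0 
   s1   s2  s3 
 * s2   s1  s4 
   s3   s5  s6 
 * s4   s5  s0 
   s5   s5  s5 
   s6   s2  s6 
(> = start, * = accepting)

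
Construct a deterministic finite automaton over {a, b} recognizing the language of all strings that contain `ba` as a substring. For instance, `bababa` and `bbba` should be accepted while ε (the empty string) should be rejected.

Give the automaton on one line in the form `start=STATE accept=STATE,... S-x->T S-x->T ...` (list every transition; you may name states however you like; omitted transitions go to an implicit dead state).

start=q0 accept=q2 q0-a->q0 q0-b->q1 q1-a->q2 q1-b->q1 q2-a->q2 q2-b->q2

States q0..q1 record the length of the longest prefix of `ba` that matches the current input suffix. Reaching q2 means `ba` has been seen, and we stay there forever. Accept from q2.
3 states suffice.
        a   b  
>  q0   q0  q1 
   q1   q2  q1 
 * q2   q2  q2 
(> = start, * = accepting)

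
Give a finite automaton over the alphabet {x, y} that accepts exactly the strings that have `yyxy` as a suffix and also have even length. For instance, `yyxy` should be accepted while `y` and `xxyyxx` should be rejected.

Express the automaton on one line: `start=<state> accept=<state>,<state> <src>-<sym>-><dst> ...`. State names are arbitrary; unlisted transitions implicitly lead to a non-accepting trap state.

Handle the two conditions separately and then intersect. One (5 states) tracks how much of the suffix `yyxy` has currently been matched; the other (2 states) tracks the input length modulo 2. Each combined state is a pair, one component from each; accept when both components accept.
With 10 states:
        x   y  
>  q0   q1  q2 
   q1   q0  q3 
   q2   q0  q4 
   q3   q1  q5 
   q4   q6  q5 
   q5   q7  q4 
   q6   q0  q8 
   q7   q1  q9 
 * q8   q1  q5 
   q9   q0  q4 
(> = start, * = accepting)

start=q0 accept=q8 q0-x->q1 q0-y->q2 q1-x->q0 q1-y->q3 q2-x->q0 q2-y->q4 q3-x->q1 q3-y->q5 q4-x->q6 q4-y->q5 q5-x->q7 q5-y->q4 q6-x->q0 q6-y->q8 q7-x->q1 q7-y->q9 q8-x->q1 q8-y->q5 q9-x->q0 q9-y->q4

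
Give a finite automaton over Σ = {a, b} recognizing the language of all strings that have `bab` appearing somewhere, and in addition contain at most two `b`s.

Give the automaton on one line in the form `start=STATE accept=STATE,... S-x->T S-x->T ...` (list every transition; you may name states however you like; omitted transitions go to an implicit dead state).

Handle the two conditions separately and then intersect. One (4 states) tracks whether and how much of `bab` has been seen; the other (4 states) tracks the count of `b`s, saturating at 3. Each combined state is a pair, one component from each; accept when both components accept.
12 states suffice.
          a    b  
>  s0     s0   s1 
   s1     s2   s3 
   s2     s4   s5 
   s3     s6   s7 
   s4     s4   s3 
 * s5     s5   s8 
   s6     s9   s8 
   s7    s10   s7 
   s8     s8   s8 
   s9     s9   s7 
   s10   s11   s8 
   s11   s11   s7 
(> = start, * = accepting)

start=s0 accept=s5 s0-a->s0 s0-b->s1 s1-a->s2 s1-b->s3 s2-a->s4 s2-b->s5 s3-a->s6 s3-b->s7 s4-a->s4 s4-b->s3 s5-a->s5 s5-b->s8 s6-a->s9 s6-b->s8 s7-a->s10 s7-b->s7 s8-a->s8 s8-b->s8 s9-a->s9 s9-b->s7 s10-a->s11 s10-b->s8 s11-a->s11 s11-b->s7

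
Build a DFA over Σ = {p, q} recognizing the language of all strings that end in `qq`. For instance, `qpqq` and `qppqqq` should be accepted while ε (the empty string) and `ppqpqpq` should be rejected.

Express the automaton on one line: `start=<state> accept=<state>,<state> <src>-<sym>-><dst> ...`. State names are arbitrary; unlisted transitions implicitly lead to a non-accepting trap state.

Let each state record the length of the longest suffix of the input read so far that is also a prefix of `qq`. B means the last symbol is `q`; C means the last 2 symbols are `qq`. Accept only at C, where the string currently ends in `qq`.
3 states suffice.
       p  q 
>  A   A  B 
   B   A  C 
 * C   A  C 
(> = start, * = accepting)

start=A accept=C A-p->A A-q->B B-p->A B-q->C C-p->A C-q->C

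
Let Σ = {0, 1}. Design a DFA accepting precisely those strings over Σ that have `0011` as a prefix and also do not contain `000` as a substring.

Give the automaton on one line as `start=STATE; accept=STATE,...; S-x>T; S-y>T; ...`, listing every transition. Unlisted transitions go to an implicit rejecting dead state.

Build one automaton per condition and run them in lockstep. One (6 states) tracks whether the input so far still matches the prefix `0011`; the other (4 states) tracks partial matches of the forbidden pattern `000`. Each combined state is a pair, one component from each; accept when both components accept.
A 12-state machine:
       0  1 
>  A   B  C 
   B   D  C 
   C   E  C 
   D   F  G 
   E   H  C 
   F   F  F 
   G   E  I 
   H   F  C 
 * I   J  I 
 * J   K  I 
 * K   L  I 
   L   L  L 
(> = start, * = accepting)

start=A; accept=I,J,K; A-0>B; A-1>C; B-0>D; B-1>C; C-0>E; C-1>C; D-0>F; D-1>G; E-0>H; E-1>C; F-0>F; F-1>F; G-0>E; G-1>I; H-0>F; H-1>C; I-0>J; I-1>I; J-0>K; J-1>I; K-0>L; K-1>I; L-0>L; L-1>L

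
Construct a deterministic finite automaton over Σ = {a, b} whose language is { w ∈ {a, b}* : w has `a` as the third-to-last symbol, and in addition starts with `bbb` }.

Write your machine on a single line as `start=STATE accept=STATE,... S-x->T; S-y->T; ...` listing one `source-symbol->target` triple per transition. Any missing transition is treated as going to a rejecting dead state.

start=q0; accept=q8,q9,q10,q11; q0-a->q1; q0-b->q2; q1-a->q1; q1-b->q1; q2-a->q1; q2-b->q3; q3-a->q1; q3-b->q4; q4-a->q5; q4-b->q4; q5-a->q6; q5-b->q7; q6-a->q8; q6-b->q9; q7-a->q10; q7-b->q11; q8-a->q8; q8-b->q9; q9-a->q10; q9-b->q11; q10-a->q6; q10-b->q7; q11-a->q5; q11-b->q4

Handle the two conditions separately and then intersect. The first has 15 states tracking the last 3 symbols read; the second has 5 states tracking whether the input so far still matches the prefix `bbb`. A product state is a pair (one from each), accepting exactly when both do. After merging equivalent states the machine shrinks.
          a    b  
>  q0     q1   q2 
   q1     q1   q1 
   q2     q1   q3 
   q3     q1   q4 
   q4     q5   q4 
   q5     q6   q7 
   q6     q8   q9 
   q7    q10  q11 
 * q8     q8   q9 
 * q9    q10  q11 
 * q10    q6   q7 
 * q11    q5   q4 
(> = start, * = accepting)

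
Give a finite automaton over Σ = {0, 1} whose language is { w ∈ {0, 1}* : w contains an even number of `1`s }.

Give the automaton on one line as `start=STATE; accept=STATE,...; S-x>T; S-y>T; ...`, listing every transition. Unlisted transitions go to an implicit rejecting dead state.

start=s0; accept=s0; s0-0>s0; s0-1>s1; s1-0>s1; s1-1>s0

Keep the running count of `1`s modulo 2: each `1` advances along the cycle s0 → s1 → s0 while other symbols loop. Accept at s0.
With 2 states:
        0   1  
>* s0   s0  s1 
   s1   s1  s0 
(> = start, * = accepting)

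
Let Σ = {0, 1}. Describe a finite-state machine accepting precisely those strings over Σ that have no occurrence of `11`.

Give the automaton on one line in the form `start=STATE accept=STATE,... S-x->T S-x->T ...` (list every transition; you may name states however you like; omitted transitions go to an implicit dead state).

start=q0 accept=q0,q1 q0-0->q0 q0-1->q1 q1-0->q0 q1-1->q2 q2-0->q2 q2-1->q2

Track partial matches of the forbidden pattern `11`. State q2 is a dead state reached once `11` has occurred; every other state accepts. q0 means no part of `11` is currently matched.
        0   1  
>* q0   q0  q1 
 * q1   q0  q2 
   q2   q2  q2 
(> = start, * = accepting)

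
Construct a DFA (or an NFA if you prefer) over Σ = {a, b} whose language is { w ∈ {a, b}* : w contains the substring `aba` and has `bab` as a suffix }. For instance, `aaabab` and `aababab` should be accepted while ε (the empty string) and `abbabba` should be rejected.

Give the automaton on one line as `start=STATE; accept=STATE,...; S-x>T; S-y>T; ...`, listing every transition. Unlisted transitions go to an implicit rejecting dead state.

Build one automaton per condition and run them in lockstep. The first has 4 states tracking whether and how much of `aba` has been seen; the second has 4 states tracking how much of the suffix `bab` has currently been matched. A product state is a pair (one from each), accepting exactly when both do. After merging equivalent states the machine shrinks.
A 7-state machine:
        a   b  
>  q0   q1  q0 
   q1   q1  q2 
   q2   q3  q0 
   q3   q4  q5 
   q4   q4  q6 
 * q5   q3  q6 
   q6   q3  q6 
(> = start, * = accepting)

start=q0; accept=q5; q0-a>q1; q0-b>q0; q1-a>q1; q1-b>q2; q2-a>q3; q2-b>q0; q3-a>q4; q3-b>q5; q4-a>q4; q4-b>q6; q5-a>q3; q5-b>q6; q6-a>q3; q6-b>q6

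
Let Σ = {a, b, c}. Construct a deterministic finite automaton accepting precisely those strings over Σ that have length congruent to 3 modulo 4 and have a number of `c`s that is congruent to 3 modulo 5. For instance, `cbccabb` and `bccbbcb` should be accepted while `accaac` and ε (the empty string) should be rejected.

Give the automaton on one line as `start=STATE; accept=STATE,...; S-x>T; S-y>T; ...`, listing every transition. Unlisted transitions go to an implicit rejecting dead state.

Build one automaton per condition and run them in lockstep. The first has 4 states tracking the input length modulo 4; the second has 5 states tracking the count of `c`s modulo 5. A product state is a pair (one from each), accepting exactly when both do.
          a    b    c  
>  s0     s1   s1   s2 
   s1     s3   s3   s4 
   s2     s4   s4   s5 
   s3     s6   s6   s7 
   s4     s7   s7   s8 
   s5     s8   s8   s9 
   s6     s0   s0  s10 
   s7    s10  s10  s11 
   s8    s11  s11  s12 
 * s9    s12  s12  s13 
   s10    s2   s2  s14 
   s11   s14  s14  s15 
   s12   s15  s15  s16 
   s13   s16  s16   s1 
   s14    s5   s5  s17 
   s15   s17  s17  s18 
   s16   s18  s18   s3 
   s17    s9   s9  s19 
   s18   s19  s19   s6 
   s19   s13  s13   s0 
(> = start, * = accepting)

start=s0; accept=s9; s0-a>s1; s0-b>s1; s0-c>s2; s1-a>s3; s1-b>s3; s1-c>s4; s2-a>s4; s2-b>s4; s2-c>s5; s3-a>s6; s3-b>s6; s3-c>s7; s4-a>s7; s4-b>s7; s4-c>s8; s5-a>s8; s5-b>s8; s5-c>s9; s6-a>s0; s6-b>s0; s6-c>s10; s7-a>s10; s7-b>s10; s7-c>s11; s8-a>s11; s8-b>s11; s8-c>s12; s9-a>s12; s9-b>s12; s9-c>s13; s10-a>s2; s10-b>s2; s10-c>s14; s11-a>s14; s11-b>s14; s11-c>s15; s12-a>s15; s12-b>s15; s12-c>s16; s13-a>s16; s13-b>s16; s13-c>s1; s14-a>s5; s14-b>s5; s14-c>s17; s15-a>s17; s15-b>s17; s15-c>s18; s16-a>s18; s16-b>s18; s16-c>s3; s17-a>s9; s17-b>s9; s17-c>s19; s18-a>s19; s18-b>s19; s18-c>s6; s19-a>s13; s19-b>s13; s19-c>s0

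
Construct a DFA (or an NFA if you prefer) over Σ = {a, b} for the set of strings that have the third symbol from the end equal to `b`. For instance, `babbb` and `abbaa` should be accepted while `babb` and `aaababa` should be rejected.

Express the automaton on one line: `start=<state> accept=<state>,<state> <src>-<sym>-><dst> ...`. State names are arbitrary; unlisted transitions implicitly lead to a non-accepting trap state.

start=q0 accept=q11,q12,q13,q14 q0-a->q1 q0-b->q2 q1-a->q3 q1-b->q4 q2-a->q5 q2-b->q6 q3-a->q7 q3-b->q8 q4-a->q9 q4-b->q10 q5-a->q11 q5-b->q12 q6-a->q13 q6-b->q14 q7-a->q7 q7-b->q8 q8-a->q9 q8-b->q10 q9-a->q11 q9-b->q12 q10-a->q13 q10-b->q14 q11-a->q7 q11-b->q8 q12-a->q9 q12-b->q10 q13-a->q11 q13-b->q12 q14-a->q13 q14-b->q14

Because acceptance depends on a position counted from the end, the machine has to buffer the most recent 3 symbols. Make each state the string of the last up-to-3 symbols read; on input `x` shift the window left and append `x`. Accept when the buffered window has length 3 and begins with `b`.
With 15 states:
          a    b  
>  q0     q1   q2 
   q1     q3   q4 
   q2     q5   q6 
   q3     q7   q8 
   q4     q9  q10 
   q5    q11  q12 
   q6    q13  q14 
   q7     q7   q8 
   q8     q9  q10 
   q9    q11  q12 
   q10   q13  q14 
 * q11    q7   q8 
 * q12    q9  q10 
 * q13   q11  q12 
 * q14   q13  q14 
(> = start, * = accepting)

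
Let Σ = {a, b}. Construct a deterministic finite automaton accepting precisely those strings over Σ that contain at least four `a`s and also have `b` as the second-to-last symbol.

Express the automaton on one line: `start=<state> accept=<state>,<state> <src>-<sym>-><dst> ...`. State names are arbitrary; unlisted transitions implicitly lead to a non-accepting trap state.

start=S0 accept=S17,S20,S21,S22 S0-a->S1 S0-b->S2 S1-a->S3 S1-b->S4 S2-a->S5 S2-b->S6 S3-a->S7 S3-b->S8 S4-a->S9 S4-b->S10 S5-a->S3 S5-b->S4 S6-a->S5 S6-b->S6 S7-a->S11 S7-b->S12 S8-a->S13 S8-b->S14 S9-a->S7 S9-b->S8 S10-a->S9 S10-b->S10 S11-a->S15 S11-b->S16 S12-a->S17 S12-b->S18 S13-a->S11 S13-b->S12 S14-a->S13 S14-b->S14 S15-a->S15 S15-b->S19 S16-a->S20 S16-b->S21 S17-a->S15 S17-b->S16 S18-a->S17 S18-b->S18 S19-a->S20 S19-b->S22 S20-a->S15 S20-b->S19 S21-a->S20 S21-b->S21 S22-a->S20 S22-b->S22

Run two small machines in parallel and take their product. The first has 6 states tracking the count of `a`s, saturating at 5; the second has 7 states tracking the last 2 symbols read. A product state is a pair (one from each), accepting exactly when both do.
          a    b  
>  S0     S1   S2 
   S1     S3   S4 
   S2     S5   S6 
   S3     S7   S8 
   S4     S9  S10 
   S5     S3   S4 
   S6     S5   S6 
   S7    S11  S12 
   S8    S13  S14 
   S9     S7   S8 
   S10    S9  S10 
   S11   S15  S16 
   S12   S17  S18 
   S13   S11  S12 
   S14   S13  S14 
   S15   S15  S19 
   S16   S20  S21 
 * S17   S15  S16 
   S18   S17  S18 
   S19   S20  S22 
 * S20   S15  S19 
 * S21   S20  S21 
 * S22   S20  S22 
(> = start, * = accepting)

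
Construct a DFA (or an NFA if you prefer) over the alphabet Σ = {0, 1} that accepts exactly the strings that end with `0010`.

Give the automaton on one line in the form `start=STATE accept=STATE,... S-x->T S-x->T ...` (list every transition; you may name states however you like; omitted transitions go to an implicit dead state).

start=q0 accept=q4 q0-0->q1 q0-1->q0 q1-0->q2 q1-1->q0 q2-0->q2 q2-1->q3 q3-0->q4 q3-1->q0 q4-0->q2 q4-1->q0

Let each state record the length of the longest suffix of the input read so far that is also a prefix of `0010`. q1 means the last symbol is `0`; q2 means the last 2 symbols are `00`; q3 means the last 3 symbols are `001`; q4 means the last 4 symbols are `0010`. Accept only at q4, where the string currently ends in `0010`.
        0   1  
>  q0   q1  q0 
   q1   q2  q0 
   q2   q2  q3 
   q3   q4  q0 
 * q4   q2  q0 
(> = start, * = accepting)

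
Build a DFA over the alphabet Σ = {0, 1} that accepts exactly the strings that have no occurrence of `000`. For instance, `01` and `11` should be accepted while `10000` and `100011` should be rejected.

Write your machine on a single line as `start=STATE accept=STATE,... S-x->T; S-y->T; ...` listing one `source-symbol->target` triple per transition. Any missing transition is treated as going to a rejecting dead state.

start=A; accept=A,B,C; A-0->B; A-1->A; B-0->C; B-1->A; C-0->D; C-1->A; D-0->D; D-1->D

This is the complement of 'contains `000`'. Use the same substring-matching states — A through D holding how much of `000` has just been matched — but flip the accepting set: everything except the trap D accepts.
       0  1 
>* A   B  A 
 * B   C  A 
 * C   D  A 
   D   D  D 
(> = start, * = accepting)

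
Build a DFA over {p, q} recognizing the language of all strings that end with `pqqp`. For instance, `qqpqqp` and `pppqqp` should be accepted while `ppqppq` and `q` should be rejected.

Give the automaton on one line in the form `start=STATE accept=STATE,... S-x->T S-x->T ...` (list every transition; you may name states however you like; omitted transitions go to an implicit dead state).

Remember how much of `pqqp` the current input suffix matches. State s0 means no match yet; s1 means the last symbol is `p`; s2 means the last 2 symbols are `pq`; s3 means the last 3 symbols are `pqq`; s4 means the last 4 symbols are `pqqp`. Only s4 accepts. On a mismatch, fall back to the longest proper suffix that is still a prefix of `pqqp`.
        p   q  
>  s0   s1  s0 
   s1   s1  s2 
   s2   s1  s3 
   s3   s4  s0 
 * s4   s1  s2 
(> = start, * = accepting)

start=s0 accept=s4 s0-p->s1 s0-q->s0 s1-p->s1 s1-q->s2 s2-p->s1 s2-q->s3 s3-p->s4 s3-q->s0 s4-p->s1 s4-q->s2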